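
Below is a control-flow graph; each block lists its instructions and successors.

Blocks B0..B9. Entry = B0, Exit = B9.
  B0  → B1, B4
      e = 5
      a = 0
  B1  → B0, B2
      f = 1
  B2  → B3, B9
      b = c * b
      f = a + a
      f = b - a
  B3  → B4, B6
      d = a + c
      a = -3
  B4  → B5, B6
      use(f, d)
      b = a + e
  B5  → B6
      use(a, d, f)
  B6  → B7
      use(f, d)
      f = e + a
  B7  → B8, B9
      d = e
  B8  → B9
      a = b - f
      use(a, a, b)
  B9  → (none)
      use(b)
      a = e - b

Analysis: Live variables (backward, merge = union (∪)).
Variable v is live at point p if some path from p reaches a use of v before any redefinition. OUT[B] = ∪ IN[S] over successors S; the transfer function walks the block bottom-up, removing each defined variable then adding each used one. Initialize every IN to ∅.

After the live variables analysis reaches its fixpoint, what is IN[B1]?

Per-block solution:
  B0:   IN={b, c, d, f}   OUT={a, b, c, d, e, f}
  B1:   IN={a, b, c, d, e}   OUT={a, b, c, d, e, f}
  B2:   IN={a, b, c, e}   OUT={a, b, c, e, f}
  B3:   IN={a, b, c, e, f}   OUT={a, b, d, e, f}
  B4:   IN={a, d, e, f}   OUT={a, b, d, e, f}
  B5:   IN={a, b, d, e, f}   OUT={a, b, d, e, f}
  B6:   IN={a, b, d, e, f}   OUT={b, e, f}
  B7:   IN={b, e, f}   OUT={b, e, f}
  B8:   IN={b, e, f}   OUT={b, e}
  B9:   IN={b, e}   OUT={}

Merge at B1: OUT[B1] = IN[B0] ⊔ IN[B2] = {a, b, c, d, e, f}
Applying B1's transfer function to that OUT value gives IN[B1] (row B1 above).

Answer: {a, b, c, d, e}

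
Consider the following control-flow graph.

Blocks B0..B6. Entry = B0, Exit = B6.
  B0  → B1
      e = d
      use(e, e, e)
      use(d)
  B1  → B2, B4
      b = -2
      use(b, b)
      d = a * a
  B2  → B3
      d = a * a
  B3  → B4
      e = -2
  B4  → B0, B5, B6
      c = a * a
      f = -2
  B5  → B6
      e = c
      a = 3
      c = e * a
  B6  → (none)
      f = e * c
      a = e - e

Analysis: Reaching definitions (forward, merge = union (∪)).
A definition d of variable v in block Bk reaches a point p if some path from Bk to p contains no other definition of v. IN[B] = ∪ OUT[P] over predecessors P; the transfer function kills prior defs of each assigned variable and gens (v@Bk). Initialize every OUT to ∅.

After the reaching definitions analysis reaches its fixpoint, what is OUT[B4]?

Answer: {b@B1, c@B4, d@B1, d@B2, e@B0, e@B3, f@B4}

Derivation:
Converged values:
  B0:   IN={b@B1, c@B4, d@B1, d@B2, e@B0, e@B3, f@B4}   OUT={b@B1, c@B4, d@B1, d@B2, e@B0, f@B4}
  B1:   IN={b@B1, c@B4, d@B1, d@B2, e@B0, f@B4}   OUT={b@B1, c@B4, d@B1, e@B0, f@B4}
  B2:   IN={b@B1, c@B4, d@B1, e@B0, f@B4}   OUT={b@B1, c@B4, d@B2, e@B0, f@B4}
  B3:   IN={b@B1, c@B4, d@B2, e@B0, f@B4}   OUT={b@B1, c@B4, d@B2, e@B3, f@B4}
  B4:   IN={b@B1, c@B4, d@B1, d@B2, e@B0, e@B3, f@B4}   OUT={b@B1, c@B4, d@B1, d@B2, e@B0, e@B3, f@B4}
  B5:   IN={b@B1, c@B4, d@B1, d@B2, e@B0, e@B3, f@B4}   OUT={a@B5, b@B1, c@B5, d@B1, d@B2, e@B5, f@B4}
  B6:   IN={a@B5, b@B1, c@B4, c@B5, d@B1, d@B2, e@B0, e@B3, e@B5, f@B4}   OUT={a@B6, b@B1, c@B4, c@B5, d@B1, d@B2, e@B0, e@B3, e@B5, f@B6}

Merge at B4: IN[B4] = OUT[B1] ⊔ OUT[B3] = {b@B1, c@B4, d@B1, d@B2, e@B0, e@B3, f@B4}
Applying B4's transfer function to that IN value gives OUT[B4] (row B4 above).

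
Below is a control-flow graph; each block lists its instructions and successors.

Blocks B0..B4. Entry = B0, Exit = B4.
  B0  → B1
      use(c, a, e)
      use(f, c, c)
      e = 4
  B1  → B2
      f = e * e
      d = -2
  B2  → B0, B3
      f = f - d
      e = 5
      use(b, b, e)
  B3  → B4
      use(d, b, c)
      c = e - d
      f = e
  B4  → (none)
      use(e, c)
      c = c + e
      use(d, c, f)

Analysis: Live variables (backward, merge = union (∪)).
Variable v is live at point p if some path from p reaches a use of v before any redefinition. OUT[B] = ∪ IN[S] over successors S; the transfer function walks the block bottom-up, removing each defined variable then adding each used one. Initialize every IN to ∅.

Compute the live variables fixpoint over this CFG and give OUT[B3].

Answer: {c, d, e, f}

Derivation:
Converged values:
  B0:   IN={a, b, c, e, f}   OUT={a, b, c, e}
  B1:   IN={a, b, c, e}   OUT={a, b, c, d, f}
  B2:   IN={a, b, c, d, f}   OUT={a, b, c, d, e, f}
  B3:   IN={b, c, d, e}   OUT={c, d, e, f}
  B4:   IN={c, d, e, f}   OUT={}

Merge at B3: OUT[B3] = IN[B4] = {c, d, e, f}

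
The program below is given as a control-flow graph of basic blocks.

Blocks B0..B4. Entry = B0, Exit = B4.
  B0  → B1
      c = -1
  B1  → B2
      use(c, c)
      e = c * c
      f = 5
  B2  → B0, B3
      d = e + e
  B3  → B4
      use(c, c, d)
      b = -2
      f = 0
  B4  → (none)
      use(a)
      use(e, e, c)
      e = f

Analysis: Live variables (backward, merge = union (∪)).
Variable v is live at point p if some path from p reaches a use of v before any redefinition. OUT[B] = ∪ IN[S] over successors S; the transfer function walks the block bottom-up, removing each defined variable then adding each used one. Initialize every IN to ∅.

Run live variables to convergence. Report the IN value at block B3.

Answer: {a, c, d, e}

Working:
Per-block solution:
  B0:   IN={a}   OUT={a, c}
  B1:   IN={a, c}   OUT={a, c, e}
  B2:   IN={a, c, e}   OUT={a, c, d, e}
  B3:   IN={a, c, d, e}   OUT={a, c, e, f}
  B4:   IN={a, c, e, f}   OUT={}

Merge at B3: OUT[B3] = IN[B4] = {a, c, e, f}
Applying B3's transfer function to that OUT value gives IN[B3] (row B3 above).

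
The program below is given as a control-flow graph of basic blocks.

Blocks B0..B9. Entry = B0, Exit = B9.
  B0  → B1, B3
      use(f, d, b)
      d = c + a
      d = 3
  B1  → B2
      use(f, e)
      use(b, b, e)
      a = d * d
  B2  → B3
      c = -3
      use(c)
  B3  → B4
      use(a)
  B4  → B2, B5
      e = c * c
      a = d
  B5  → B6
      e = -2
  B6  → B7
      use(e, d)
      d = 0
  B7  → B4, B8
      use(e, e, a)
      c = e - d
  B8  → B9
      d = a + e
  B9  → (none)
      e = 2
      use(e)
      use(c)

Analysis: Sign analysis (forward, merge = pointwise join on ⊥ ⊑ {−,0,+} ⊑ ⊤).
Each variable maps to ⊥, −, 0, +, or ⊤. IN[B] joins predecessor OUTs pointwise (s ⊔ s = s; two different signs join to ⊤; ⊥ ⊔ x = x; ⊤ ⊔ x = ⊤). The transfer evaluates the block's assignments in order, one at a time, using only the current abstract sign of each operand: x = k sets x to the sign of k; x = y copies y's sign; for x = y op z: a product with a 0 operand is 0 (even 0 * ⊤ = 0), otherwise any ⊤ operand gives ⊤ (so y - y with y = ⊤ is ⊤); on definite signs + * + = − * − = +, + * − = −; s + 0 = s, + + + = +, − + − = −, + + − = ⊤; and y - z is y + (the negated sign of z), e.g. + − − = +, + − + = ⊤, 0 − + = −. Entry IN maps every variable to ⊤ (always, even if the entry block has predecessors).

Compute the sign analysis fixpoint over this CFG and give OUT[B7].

Converged values:
  B0:  IN=(all ⊤)  OUT={d:+; rest ⊤}
  B1:  IN={d:+; rest ⊤}  OUT={a:+, d:+; rest ⊤}
  B2:  IN=(all ⊤)  OUT={c:-; rest ⊤}
  B3:  IN=(all ⊤)  OUT=(all ⊤)
  B4:  IN=(all ⊤)  OUT=(all ⊤)
  B5:  IN=(all ⊤)  OUT={e:-; rest ⊤}
  B6:  IN={e:-; rest ⊤}  OUT={d:0, e:-; rest ⊤}
  B7:  IN={d:0, e:-; rest ⊤}  OUT={c:-, d:0, e:-; rest ⊤}
  B8:  IN={c:-, d:0, e:-; rest ⊤}  OUT={c:-, e:-; rest ⊤}
  B9:  IN={c:-, e:-; rest ⊤}  OUT={c:-, e:+; rest ⊤}

Merge at B7: IN[B7] = OUT[B6] = {a: ⊤, b: ⊤, c: ⊤, d: 0, e: -, f: ⊤}
Applying B7's transfer function to that IN value gives OUT[B7] (row B7 above).

Answer: {a: ⊤, b: ⊤, c: -, d: 0, e: -, f: ⊤}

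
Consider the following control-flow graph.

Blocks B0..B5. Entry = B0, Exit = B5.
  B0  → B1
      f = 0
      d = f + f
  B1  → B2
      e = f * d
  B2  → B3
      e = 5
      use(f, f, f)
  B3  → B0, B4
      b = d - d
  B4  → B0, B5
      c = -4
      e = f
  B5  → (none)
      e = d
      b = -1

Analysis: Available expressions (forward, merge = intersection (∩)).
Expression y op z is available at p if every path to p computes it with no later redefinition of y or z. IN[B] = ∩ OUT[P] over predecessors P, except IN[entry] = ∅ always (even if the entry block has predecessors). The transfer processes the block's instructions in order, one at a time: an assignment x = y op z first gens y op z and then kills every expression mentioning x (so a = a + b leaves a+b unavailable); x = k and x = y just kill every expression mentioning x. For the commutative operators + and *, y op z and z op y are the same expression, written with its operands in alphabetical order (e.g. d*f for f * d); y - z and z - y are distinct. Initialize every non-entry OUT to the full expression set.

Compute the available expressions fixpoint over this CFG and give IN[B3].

Answer: {d*f, f+f}

Working:
Converged values:
  B0:  IN={}  OUT={f+f}
  B1:  IN={f+f}  OUT={d*f, f+f}
  B2:  IN={d*f, f+f}  OUT={d*f, f+f}
  B3:  IN={d*f, f+f}  OUT={d*f, d-d, f+f}
  B4:  IN={d*f, d-d, f+f}  OUT={d*f, d-d, f+f}
  B5:  IN={d*f, d-d, f+f}  OUT={d*f, d-d, f+f}

Merge at B3: IN[B3] = OUT[B2] = {d*f, f+f}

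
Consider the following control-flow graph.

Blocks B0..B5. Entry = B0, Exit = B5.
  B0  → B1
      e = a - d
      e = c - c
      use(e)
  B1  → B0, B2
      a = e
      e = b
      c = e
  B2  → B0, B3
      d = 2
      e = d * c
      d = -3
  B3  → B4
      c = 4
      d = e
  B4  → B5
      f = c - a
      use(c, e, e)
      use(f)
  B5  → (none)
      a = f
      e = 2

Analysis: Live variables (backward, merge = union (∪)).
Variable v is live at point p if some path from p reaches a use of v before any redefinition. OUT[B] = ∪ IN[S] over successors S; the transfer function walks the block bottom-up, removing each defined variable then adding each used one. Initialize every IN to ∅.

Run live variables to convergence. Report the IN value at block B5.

Converged values:
  B0: | IN={a, b, c, d} | OUT={b, d, e}
  B1: | IN={b, d, e} | OUT={a, b, c, d}
  B2: | IN={a, b, c} | OUT={a, b, c, d, e}
  B3: | IN={a, e} | OUT={a, c, e}
  B4: | IN={a, c, e} | OUT={f}
  B5: | IN={f} | OUT={}

B5 is the boundary node: OUT[B5] = {}
Applying B5's transfer function to that OUT value gives IN[B5] (row B5 above).

Answer: {f}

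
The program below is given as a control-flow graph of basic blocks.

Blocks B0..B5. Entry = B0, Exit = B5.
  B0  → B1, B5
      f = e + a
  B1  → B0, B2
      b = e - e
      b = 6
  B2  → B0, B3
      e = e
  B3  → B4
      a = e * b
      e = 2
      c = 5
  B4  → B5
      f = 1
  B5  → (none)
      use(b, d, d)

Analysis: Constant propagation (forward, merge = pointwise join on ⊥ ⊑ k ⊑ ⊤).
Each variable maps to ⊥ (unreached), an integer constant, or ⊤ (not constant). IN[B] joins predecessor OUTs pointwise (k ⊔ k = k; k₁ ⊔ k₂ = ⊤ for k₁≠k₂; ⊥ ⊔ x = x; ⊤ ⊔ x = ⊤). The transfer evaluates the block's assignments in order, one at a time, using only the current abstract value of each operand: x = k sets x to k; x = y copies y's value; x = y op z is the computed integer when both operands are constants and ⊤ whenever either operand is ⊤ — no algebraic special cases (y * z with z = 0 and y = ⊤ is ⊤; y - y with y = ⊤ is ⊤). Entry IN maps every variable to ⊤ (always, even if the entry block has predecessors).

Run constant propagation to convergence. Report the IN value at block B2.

Answer: {a: ⊤, b: 6, c: ⊤, d: ⊤, e: ⊤, f: ⊤}

Derivation:
Fixpoint table:
  B0: | IN=(all ⊤) | OUT=(all ⊤)
  B1: | IN=(all ⊤) | OUT={b:6; rest ⊤}
  B2: | IN={b:6; rest ⊤} | OUT={b:6; rest ⊤}
  B3: | IN={b:6; rest ⊤} | OUT={b:6, c:5, e:2; rest ⊤}
  B4: | IN={b:6, c:5, e:2; rest ⊤} | OUT={b:6, c:5, e:2, f:1; rest ⊤}
  B5: | IN=(all ⊤) | OUT=(all ⊤)

Merge at B2: IN[B2] = OUT[B1] = {a: ⊤, b: 6, c: ⊤, d: ⊤, e: ⊤, f: ⊤}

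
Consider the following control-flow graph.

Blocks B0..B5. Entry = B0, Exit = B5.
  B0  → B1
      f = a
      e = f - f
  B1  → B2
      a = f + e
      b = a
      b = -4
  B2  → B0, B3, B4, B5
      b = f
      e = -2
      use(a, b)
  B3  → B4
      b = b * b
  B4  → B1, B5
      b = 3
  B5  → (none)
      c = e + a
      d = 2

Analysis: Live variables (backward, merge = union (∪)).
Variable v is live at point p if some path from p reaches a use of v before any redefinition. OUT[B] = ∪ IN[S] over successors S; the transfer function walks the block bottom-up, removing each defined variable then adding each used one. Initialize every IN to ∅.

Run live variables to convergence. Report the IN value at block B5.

Answer: {a, e}

Working:
Converged values:
  B0: | IN={a} | OUT={e, f}
  B1: | IN={e, f} | OUT={a, f}
  B2: | IN={a, f} | OUT={a, b, e, f}
  B3: | IN={a, b, e, f} | OUT={a, e, f}
  B4: | IN={a, e, f} | OUT={a, e, f}
  B5: | IN={a, e} | OUT={}

B5 is the boundary node: OUT[B5] = {}
Applying B5's transfer function to that OUT value gives IN[B5] (row B5 above).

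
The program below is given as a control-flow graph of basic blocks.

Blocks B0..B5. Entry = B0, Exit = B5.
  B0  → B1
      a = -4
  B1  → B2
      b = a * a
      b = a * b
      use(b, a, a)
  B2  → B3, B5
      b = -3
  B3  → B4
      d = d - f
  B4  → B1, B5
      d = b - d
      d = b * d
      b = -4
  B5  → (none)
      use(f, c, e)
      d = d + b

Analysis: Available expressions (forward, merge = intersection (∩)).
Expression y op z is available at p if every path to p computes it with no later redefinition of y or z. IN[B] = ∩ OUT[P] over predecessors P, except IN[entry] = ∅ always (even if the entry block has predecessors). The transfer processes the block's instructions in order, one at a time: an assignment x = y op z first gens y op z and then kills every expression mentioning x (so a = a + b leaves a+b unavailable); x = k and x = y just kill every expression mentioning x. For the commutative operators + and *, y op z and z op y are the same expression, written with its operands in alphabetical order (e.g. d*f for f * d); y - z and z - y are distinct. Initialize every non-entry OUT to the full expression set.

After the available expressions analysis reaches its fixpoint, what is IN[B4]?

Answer: {a*a}

Trace:
Fixpoint table:
  B0: | IN={} | OUT={}
  B1: | IN={} | OUT={a*a}
  B2: | IN={a*a} | OUT={a*a}
  B3: | IN={a*a} | OUT={a*a}
  B4: | IN={a*a} | OUT={a*a}
  B5: | IN={a*a} | OUT={a*a}

Merge at B4: IN[B4] = OUT[B3] = {a*a}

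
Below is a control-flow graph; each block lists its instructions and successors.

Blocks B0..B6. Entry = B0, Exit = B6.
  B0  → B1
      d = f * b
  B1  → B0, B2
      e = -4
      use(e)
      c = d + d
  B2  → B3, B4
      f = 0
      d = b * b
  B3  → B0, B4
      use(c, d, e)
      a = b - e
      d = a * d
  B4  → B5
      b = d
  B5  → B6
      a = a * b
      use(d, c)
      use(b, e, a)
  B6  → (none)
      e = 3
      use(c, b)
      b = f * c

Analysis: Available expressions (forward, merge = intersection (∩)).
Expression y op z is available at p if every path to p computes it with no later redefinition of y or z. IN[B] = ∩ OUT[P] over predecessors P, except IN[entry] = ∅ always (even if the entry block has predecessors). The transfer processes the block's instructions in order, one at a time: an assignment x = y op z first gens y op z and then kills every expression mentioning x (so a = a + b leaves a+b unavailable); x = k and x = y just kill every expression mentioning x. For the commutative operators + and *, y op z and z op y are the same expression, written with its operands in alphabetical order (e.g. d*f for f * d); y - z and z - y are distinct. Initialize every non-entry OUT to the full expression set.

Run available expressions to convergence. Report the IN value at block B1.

Answer: {b*f}

Working:
Per-block solution:
  B0:  IN={}  OUT={b*f}
  B1:  IN={b*f}  OUT={b*f, d+d}
  B2:  IN={b*f, d+d}  OUT={b*b}
  B3:  IN={b*b}  OUT={b*b, b-e}
  B4:  IN={b*b}  OUT={}
  B5:  IN={}  OUT={}
  B6:  IN={}  OUT={c*f}

Merge at B1: IN[B1] = OUT[B0] = {b*f}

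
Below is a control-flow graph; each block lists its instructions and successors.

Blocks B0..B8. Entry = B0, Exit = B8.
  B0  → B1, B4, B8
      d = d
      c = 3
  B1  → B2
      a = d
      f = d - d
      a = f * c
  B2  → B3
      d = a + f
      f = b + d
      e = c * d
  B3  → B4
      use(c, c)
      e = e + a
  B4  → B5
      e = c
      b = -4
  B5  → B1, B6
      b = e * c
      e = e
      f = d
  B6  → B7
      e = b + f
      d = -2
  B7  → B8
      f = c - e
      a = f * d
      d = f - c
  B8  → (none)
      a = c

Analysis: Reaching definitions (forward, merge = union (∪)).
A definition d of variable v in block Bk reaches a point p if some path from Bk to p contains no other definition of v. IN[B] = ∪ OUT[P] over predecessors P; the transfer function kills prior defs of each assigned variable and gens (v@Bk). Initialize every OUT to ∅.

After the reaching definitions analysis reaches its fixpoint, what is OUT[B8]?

Fixpoint table:
  B0:  IN={}  OUT={c@B0, d@B0}
  B1:  IN={a@B1, b@B5, c@B0, d@B0, d@B2, e@B5, f@B5}  OUT={a@B1, b@B5, c@B0, d@B0, d@B2, e@B5, f@B1}
  B2:  IN={a@B1, b@B5, c@B0, d@B0, d@B2, e@B5, f@B1}  OUT={a@B1, b@B5, c@B0, d@B2, e@B2, f@B2}
  B3:  IN={a@B1, b@B5, c@B0, d@B2, e@B2, f@B2}  OUT={a@B1, b@B5, c@B0, d@B2, e@B3, f@B2}
  B4:  IN={a@B1, b@B5, c@B0, d@B0, d@B2, e@B3, f@B2}  OUT={a@B1, b@B4, c@B0, d@B0, d@B2, e@B4, f@B2}
  B5:  IN={a@B1, b@B4, c@B0, d@B0, d@B2, e@B4, f@B2}  OUT={a@B1, b@B5, c@B0, d@B0, d@B2, e@B5, f@B5}
  B6:  IN={a@B1, b@B5, c@B0, d@B0, d@B2, e@B5, f@B5}  OUT={a@B1, b@B5, c@B0, d@B6, e@B6, f@B5}
  B7:  IN={a@B1, b@B5, c@B0, d@B6, e@B6, f@B5}  OUT={a@B7, b@B5, c@B0, d@B7, e@B6, f@B7}
  B8:  IN={a@B7, b@B5, c@B0, d@B0, d@B7, e@B6, f@B7}  OUT={a@B8, b@B5, c@B0, d@B0, d@B7, e@B6, f@B7}

Merge at B8: IN[B8] = OUT[B0] ⊔ OUT[B7] = {a@B7, b@B5, c@B0, d@B0, d@B7, e@B6, f@B7}
Applying B8's transfer function to that IN value gives OUT[B8] (row B8 above).

Answer: {a@B8, b@B5, c@B0, d@B0, d@B7, e@B6, f@B7}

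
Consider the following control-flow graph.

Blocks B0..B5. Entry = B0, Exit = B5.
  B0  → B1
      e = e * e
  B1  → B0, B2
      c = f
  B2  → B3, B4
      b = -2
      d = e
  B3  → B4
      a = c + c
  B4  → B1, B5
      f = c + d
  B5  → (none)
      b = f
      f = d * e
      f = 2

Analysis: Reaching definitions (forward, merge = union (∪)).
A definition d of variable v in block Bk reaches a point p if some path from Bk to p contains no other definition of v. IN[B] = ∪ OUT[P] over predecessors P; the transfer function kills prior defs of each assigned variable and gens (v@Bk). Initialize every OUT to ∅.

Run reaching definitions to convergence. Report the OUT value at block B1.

Answer: {a@B3, b@B2, c@B1, d@B2, e@B0, f@B4}

Derivation:
Converged values:
  B0: | IN={a@B3, b@B2, c@B1, d@B2, e@B0, f@B4} | OUT={a@B3, b@B2, c@B1, d@B2, e@B0, f@B4}
  B1: | IN={a@B3, b@B2, c@B1, d@B2, e@B0, f@B4} | OUT={a@B3, b@B2, c@B1, d@B2, e@B0, f@B4}
  B2: | IN={a@B3, b@B2, c@B1, d@B2, e@B0, f@B4} | OUT={a@B3, b@B2, c@B1, d@B2, e@B0, f@B4}
  B3: | IN={a@B3, b@B2, c@B1, d@B2, e@B0, f@B4} | OUT={a@B3, b@B2, c@B1, d@B2, e@B0, f@B4}
  B4: | IN={a@B3, b@B2, c@B1, d@B2, e@B0, f@B4} | OUT={a@B3, b@B2, c@B1, d@B2, e@B0, f@B4}
  B5: | IN={a@B3, b@B2, c@B1, d@B2, e@B0, f@B4} | OUT={a@B3, b@B5, c@B1, d@B2, e@B0, f@B5}

Merge at B1: IN[B1] = OUT[B0] ⊔ OUT[B4] = {a@B3, b@B2, c@B1, d@B2, e@B0, f@B4}
Applying B1's transfer function to that IN value gives OUT[B1] (row B1 above).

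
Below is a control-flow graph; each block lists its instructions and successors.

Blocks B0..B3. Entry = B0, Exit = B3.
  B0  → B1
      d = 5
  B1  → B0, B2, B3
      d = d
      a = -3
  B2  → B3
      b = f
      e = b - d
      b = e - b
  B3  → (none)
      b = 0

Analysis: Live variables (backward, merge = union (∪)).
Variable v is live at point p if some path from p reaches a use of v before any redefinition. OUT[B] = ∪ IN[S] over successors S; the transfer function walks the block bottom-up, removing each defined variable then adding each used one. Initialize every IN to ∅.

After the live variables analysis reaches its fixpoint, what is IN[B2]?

Converged values:
  B0:  IN={f}  OUT={d, f}
  B1:  IN={d, f}  OUT={d, f}
  B2:  IN={d, f}  OUT={}
  B3:  IN={}  OUT={}

Merge at B2: OUT[B2] = IN[B3] = {}
Applying B2's transfer function to that OUT value gives IN[B2] (row B2 above).

Answer: {d, f}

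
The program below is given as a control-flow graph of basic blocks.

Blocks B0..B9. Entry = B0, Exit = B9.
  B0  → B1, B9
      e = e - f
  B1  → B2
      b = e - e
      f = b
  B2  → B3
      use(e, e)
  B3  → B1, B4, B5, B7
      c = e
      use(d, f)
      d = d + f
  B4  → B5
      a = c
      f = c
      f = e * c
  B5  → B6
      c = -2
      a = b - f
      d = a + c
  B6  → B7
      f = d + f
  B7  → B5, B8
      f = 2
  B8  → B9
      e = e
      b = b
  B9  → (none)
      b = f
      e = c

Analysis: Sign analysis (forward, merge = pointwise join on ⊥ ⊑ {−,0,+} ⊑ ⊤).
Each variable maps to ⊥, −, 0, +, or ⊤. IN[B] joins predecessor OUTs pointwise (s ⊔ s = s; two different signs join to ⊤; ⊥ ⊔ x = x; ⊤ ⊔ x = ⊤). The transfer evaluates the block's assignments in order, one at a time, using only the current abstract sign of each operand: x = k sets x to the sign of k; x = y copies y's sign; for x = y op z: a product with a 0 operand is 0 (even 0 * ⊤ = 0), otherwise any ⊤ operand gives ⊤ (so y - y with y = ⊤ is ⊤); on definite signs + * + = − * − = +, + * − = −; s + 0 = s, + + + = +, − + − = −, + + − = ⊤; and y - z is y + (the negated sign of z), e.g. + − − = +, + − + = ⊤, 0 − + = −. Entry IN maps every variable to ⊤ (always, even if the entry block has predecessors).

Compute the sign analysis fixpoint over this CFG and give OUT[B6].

Answer: {a: ⊤, b: ⊤, c: -, d: ⊤, e: ⊤, f: ⊤}

Derivation:
Per-block solution:
  B0:   IN=(all ⊤)   OUT=(all ⊤)
  B1:   IN=(all ⊤)   OUT=(all ⊤)
  B2:   IN=(all ⊤)   OUT=(all ⊤)
  B3:   IN=(all ⊤)   OUT=(all ⊤)
  B4:   IN=(all ⊤)   OUT=(all ⊤)
  B5:   IN=(all ⊤)   OUT={c:-; rest ⊤}
  B6:   IN={c:-; rest ⊤}   OUT={c:-; rest ⊤}
  B7:   IN=(all ⊤)   OUT={f:+; rest ⊤}
  B8:   IN={f:+; rest ⊤}   OUT={f:+; rest ⊤}
  B9:   IN=(all ⊤)   OUT=(all ⊤)

Merge at B6: IN[B6] = OUT[B5] = {a: ⊤, b: ⊤, c: -, d: ⊤, e: ⊤, f: ⊤}
Applying B6's transfer function to that IN value gives OUT[B6] (row B6 above).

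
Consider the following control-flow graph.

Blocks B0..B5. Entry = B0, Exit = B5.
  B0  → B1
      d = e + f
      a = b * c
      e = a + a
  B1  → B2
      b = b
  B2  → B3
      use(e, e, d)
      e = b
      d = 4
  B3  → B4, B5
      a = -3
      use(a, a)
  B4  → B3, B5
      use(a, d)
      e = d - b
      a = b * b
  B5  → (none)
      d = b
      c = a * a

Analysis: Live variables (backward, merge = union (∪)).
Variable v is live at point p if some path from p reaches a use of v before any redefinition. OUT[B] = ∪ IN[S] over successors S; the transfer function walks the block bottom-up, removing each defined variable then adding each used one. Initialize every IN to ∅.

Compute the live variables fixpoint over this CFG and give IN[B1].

Converged values:
  B0:   IN={b, c, e, f}   OUT={b, d, e}
  B1:   IN={b, d, e}   OUT={b, d, e}
  B2:   IN={b, d, e}   OUT={b, d}
  B3:   IN={b, d}   OUT={a, b, d}
  B4:   IN={a, b, d}   OUT={a, b, d}
  B5:   IN={a, b}   OUT={}

Merge at B1: OUT[B1] = IN[B2] = {b, d, e}
Applying B1's transfer function to that OUT value gives IN[B1] (row B1 above).

Answer: {b, d, e}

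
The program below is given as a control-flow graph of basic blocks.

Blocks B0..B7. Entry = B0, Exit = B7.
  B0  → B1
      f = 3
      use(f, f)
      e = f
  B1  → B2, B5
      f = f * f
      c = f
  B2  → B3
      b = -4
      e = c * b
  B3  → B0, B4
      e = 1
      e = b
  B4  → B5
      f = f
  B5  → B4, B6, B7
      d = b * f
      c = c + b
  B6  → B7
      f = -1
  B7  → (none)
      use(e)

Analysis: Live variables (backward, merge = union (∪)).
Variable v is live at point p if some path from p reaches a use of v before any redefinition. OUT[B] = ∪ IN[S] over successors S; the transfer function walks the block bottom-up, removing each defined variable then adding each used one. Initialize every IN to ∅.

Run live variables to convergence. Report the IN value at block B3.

Answer: {b, c, f}

Working:
Fixpoint table:
  B0:   IN={b}   OUT={b, e, f}
  B1:   IN={b, e, f}   OUT={b, c, e, f}
  B2:   IN={c, f}   OUT={b, c, f}
  B3:   IN={b, c, f}   OUT={b, c, e, f}
  B4:   IN={b, c, e, f}   OUT={b, c, e, f}
  B5:   IN={b, c, e, f}   OUT={b, c, e, f}
  B6:   IN={e}   OUT={e}
  B7:   IN={e}   OUT={}

Merge at B3: OUT[B3] = IN[B0] ⊔ IN[B4] = {b, c, e, f}
Applying B3's transfer function to that OUT value gives IN[B3] (row B3 above).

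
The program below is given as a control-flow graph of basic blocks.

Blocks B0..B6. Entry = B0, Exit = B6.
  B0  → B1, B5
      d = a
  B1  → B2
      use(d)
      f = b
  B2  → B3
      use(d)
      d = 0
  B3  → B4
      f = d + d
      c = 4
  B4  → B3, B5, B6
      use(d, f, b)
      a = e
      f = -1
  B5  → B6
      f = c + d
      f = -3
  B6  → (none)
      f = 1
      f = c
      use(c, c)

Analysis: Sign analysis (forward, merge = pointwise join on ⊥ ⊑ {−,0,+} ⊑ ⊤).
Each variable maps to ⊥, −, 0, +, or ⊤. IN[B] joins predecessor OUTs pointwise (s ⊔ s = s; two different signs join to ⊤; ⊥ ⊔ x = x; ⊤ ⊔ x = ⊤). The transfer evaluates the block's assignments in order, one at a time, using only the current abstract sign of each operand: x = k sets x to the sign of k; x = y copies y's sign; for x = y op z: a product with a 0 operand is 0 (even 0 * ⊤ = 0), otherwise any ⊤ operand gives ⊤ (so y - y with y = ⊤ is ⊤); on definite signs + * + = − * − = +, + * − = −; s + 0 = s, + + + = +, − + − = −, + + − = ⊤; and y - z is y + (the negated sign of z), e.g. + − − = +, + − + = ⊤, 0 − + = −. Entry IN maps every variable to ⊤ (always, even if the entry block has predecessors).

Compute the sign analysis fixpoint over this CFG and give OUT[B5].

Converged values:
  B0: | IN=(all ⊤) | OUT=(all ⊤)
  B1: | IN=(all ⊤) | OUT=(all ⊤)
  B2: | IN=(all ⊤) | OUT={d:0; rest ⊤}
  B3: | IN={d:0; rest ⊤} | OUT={c:+, d:0, f:0; rest ⊤}
  B4: | IN={c:+, d:0, f:0; rest ⊤} | OUT={c:+, d:0, f:-; rest ⊤}
  B5: | IN=(all ⊤) | OUT={f:-; rest ⊤}
  B6: | IN={f:-; rest ⊤} | OUT=(all ⊤)

Merge at B5: IN[B5] = OUT[B0] ⊔ OUT[B4] = {a: ⊤, b: ⊤, c: ⊤, d: ⊤, e: ⊤, f: ⊤}
Applying B5's transfer function to that IN value gives OUT[B5] (row B5 above).

Answer: {a: ⊤, b: ⊤, c: ⊤, d: ⊤, e: ⊤, f: -}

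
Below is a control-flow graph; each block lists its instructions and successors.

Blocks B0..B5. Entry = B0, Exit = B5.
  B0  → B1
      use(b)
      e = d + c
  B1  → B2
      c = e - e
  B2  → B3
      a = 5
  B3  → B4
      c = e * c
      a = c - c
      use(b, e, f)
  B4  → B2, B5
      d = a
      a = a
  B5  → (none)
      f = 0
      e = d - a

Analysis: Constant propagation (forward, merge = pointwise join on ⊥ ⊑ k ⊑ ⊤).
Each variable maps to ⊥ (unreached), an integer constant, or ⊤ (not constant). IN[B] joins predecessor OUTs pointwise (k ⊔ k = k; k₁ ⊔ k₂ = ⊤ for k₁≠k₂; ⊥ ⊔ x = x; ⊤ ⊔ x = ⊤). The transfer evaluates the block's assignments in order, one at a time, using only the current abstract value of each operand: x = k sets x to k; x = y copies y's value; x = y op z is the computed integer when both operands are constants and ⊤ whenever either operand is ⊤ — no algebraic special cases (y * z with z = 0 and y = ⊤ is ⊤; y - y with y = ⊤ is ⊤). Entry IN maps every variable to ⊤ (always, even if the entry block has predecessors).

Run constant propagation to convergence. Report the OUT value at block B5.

Answer: {a: ⊤, b: ⊤, c: ⊤, d: ⊤, e: ⊤, f: 0}

Working:
Converged values:
  B0: | IN=(all ⊤) | OUT=(all ⊤)
  B1: | IN=(all ⊤) | OUT=(all ⊤)
  B2: | IN=(all ⊤) | OUT={a:5; rest ⊤}
  B3: | IN={a:5; rest ⊤} | OUT=(all ⊤)
  B4: | IN=(all ⊤) | OUT=(all ⊤)
  B5: | IN=(all ⊤) | OUT={f:0; rest ⊤}

Merge at B5: IN[B5] = OUT[B4] = {a: ⊤, b: ⊤, c: ⊤, d: ⊤, e: ⊤, f: ⊤}
Applying B5's transfer function to that IN value gives OUT[B5] (row B5 above).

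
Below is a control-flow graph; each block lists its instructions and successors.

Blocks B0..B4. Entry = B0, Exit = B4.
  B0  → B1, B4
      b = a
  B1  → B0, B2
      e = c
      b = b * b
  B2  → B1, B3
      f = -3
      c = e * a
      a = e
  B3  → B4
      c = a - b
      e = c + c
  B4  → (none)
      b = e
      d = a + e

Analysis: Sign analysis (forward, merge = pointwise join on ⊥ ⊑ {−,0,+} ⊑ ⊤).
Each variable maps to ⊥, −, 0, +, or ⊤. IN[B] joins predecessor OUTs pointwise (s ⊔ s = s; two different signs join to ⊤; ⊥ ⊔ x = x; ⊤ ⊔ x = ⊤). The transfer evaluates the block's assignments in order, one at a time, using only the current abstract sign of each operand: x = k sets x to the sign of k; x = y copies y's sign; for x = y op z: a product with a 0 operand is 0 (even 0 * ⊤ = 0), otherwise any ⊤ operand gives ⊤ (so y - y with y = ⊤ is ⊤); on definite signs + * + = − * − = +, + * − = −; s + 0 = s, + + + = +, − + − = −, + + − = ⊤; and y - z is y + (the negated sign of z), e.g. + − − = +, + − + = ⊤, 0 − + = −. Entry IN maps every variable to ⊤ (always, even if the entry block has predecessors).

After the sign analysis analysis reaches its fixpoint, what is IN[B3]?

Converged values:
  B0: | IN=(all ⊤) | OUT=(all ⊤)
  B1: | IN=(all ⊤) | OUT=(all ⊤)
  B2: | IN=(all ⊤) | OUT={f:-; rest ⊤}
  B3: | IN={f:-; rest ⊤} | OUT={f:-; rest ⊤}
  B4: | IN=(all ⊤) | OUT=(all ⊤)

Merge at B3: IN[B3] = OUT[B2] = {a: ⊤, b: ⊤, c: ⊤, d: ⊤, e: ⊤, f: -}

Answer: {a: ⊤, b: ⊤, c: ⊤, d: ⊤, e: ⊤, f: -}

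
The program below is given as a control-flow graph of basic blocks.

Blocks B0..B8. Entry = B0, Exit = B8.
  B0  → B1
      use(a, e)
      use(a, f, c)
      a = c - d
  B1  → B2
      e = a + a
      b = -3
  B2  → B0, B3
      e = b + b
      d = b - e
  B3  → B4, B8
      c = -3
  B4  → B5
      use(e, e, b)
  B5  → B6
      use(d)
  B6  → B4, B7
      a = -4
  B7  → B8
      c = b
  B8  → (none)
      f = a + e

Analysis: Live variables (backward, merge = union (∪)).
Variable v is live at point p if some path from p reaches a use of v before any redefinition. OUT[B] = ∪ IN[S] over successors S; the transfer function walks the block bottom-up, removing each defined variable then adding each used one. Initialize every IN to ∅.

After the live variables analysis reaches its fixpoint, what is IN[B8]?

Answer: {a, e}

Working:
Per-block solution:
  B0:   IN={a, c, d, e, f}   OUT={a, c, f}
  B1:   IN={a, c, f}   OUT={a, b, c, f}
  B2:   IN={a, b, c, f}   OUT={a, b, c, d, e, f}
  B3:   IN={a, b, d, e}   OUT={a, b, d, e}
  B4:   IN={b, d, e}   OUT={b, d, e}
  B5:   IN={b, d, e}   OUT={b, d, e}
  B6:   IN={b, d, e}   OUT={a, b, d, e}
  B7:   IN={a, b, e}   OUT={a, e}
  B8:   IN={a, e}   OUT={}

B8 is the boundary node: OUT[B8] = {}
Applying B8's transfer function to that OUT value gives IN[B8] (row B8 above).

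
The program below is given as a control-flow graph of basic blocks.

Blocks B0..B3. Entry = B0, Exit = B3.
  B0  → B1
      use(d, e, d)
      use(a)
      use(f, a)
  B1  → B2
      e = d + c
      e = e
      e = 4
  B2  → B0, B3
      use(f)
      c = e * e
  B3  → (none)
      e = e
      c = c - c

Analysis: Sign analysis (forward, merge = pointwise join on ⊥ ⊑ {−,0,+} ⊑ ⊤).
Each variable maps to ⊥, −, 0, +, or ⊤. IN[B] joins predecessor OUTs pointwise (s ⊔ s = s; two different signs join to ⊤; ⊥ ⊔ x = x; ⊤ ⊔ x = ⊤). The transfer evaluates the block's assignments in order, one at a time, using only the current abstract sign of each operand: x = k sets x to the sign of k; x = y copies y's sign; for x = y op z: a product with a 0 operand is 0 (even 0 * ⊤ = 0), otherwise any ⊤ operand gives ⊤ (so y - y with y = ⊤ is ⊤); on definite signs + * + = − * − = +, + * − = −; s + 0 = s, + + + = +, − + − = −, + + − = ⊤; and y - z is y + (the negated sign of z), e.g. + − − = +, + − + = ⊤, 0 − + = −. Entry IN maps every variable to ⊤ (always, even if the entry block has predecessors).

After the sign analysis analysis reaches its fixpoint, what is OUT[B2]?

Per-block solution:
  B0:   IN=(all ⊤)   OUT=(all ⊤)
  B1:   IN=(all ⊤)   OUT={e:+; rest ⊤}
  B2:   IN={e:+; rest ⊤}   OUT={c:+, e:+; rest ⊤}
  B3:   IN={c:+, e:+; rest ⊤}   OUT={e:+; rest ⊤}

Merge at B2: IN[B2] = OUT[B1] = {a: ⊤, b: ⊤, c: ⊤, d: ⊤, e: +, f: ⊤}
Applying B2's transfer function to that IN value gives OUT[B2] (row B2 above).

Answer: {a: ⊤, b: ⊤, c: +, d: ⊤, e: +, f: ⊤}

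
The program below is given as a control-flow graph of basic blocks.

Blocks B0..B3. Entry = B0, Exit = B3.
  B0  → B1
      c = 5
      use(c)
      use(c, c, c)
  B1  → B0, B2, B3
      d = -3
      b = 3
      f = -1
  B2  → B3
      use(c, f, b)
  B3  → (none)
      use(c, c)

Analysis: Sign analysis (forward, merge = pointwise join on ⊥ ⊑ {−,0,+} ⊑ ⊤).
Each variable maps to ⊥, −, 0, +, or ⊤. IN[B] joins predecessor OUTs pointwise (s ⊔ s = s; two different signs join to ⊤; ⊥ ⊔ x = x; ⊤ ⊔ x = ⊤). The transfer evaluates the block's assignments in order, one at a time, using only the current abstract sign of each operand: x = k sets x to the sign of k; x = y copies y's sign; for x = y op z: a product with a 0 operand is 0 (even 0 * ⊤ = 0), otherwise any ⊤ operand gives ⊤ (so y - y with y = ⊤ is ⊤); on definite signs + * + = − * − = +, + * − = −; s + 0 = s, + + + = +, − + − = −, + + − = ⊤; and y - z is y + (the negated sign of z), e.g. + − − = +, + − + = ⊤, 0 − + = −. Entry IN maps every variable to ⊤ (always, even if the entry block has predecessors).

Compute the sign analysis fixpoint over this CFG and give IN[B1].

Per-block solution:
  B0:  IN=(all ⊤)  OUT={c:+; rest ⊤}
  B1:  IN={c:+; rest ⊤}  OUT={b:+, c:+, d:-, f:-; rest ⊤}
  B2:  IN={b:+, c:+, d:-, f:-; rest ⊤}  OUT={b:+, c:+, d:-, f:-; rest ⊤}
  B3:  IN={b:+, c:+, d:-, f:-; rest ⊤}  OUT={b:+, c:+, d:-, f:-; rest ⊤}

Merge at B1: IN[B1] = OUT[B0] = {a: ⊤, b: ⊤, c: +, d: ⊤, e: ⊤, f: ⊤}

Answer: {a: ⊤, b: ⊤, c: +, d: ⊤, e: ⊤, f: ⊤}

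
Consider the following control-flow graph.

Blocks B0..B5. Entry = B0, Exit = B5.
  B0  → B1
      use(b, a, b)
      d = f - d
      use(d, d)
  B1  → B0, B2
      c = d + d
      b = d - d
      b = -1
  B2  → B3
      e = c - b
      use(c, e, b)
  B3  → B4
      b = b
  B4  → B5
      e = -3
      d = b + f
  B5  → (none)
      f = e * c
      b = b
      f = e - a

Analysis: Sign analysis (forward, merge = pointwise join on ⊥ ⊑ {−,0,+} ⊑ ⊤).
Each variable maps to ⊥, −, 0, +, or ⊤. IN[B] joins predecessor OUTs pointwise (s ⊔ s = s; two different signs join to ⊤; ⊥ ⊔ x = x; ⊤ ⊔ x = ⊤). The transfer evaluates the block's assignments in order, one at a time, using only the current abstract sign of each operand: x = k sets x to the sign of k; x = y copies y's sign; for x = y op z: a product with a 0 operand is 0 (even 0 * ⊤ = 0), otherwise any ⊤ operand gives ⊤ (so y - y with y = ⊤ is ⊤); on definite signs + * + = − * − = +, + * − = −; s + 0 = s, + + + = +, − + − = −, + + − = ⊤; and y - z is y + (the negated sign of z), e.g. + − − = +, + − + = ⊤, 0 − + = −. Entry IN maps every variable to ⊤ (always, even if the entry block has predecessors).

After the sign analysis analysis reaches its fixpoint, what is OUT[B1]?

Per-block solution:
  B0: | IN=(all ⊤) | OUT=(all ⊤)
  B1: | IN=(all ⊤) | OUT={b:-; rest ⊤}
  B2: | IN={b:-; rest ⊤} | OUT={b:-; rest ⊤}
  B3: | IN={b:-; rest ⊤} | OUT={b:-; rest ⊤}
  B4: | IN={b:-; rest ⊤} | OUT={b:-, e:-; rest ⊤}
  B5: | IN={b:-, e:-; rest ⊤} | OUT={b:-, e:-; rest ⊤}

Merge at B1: IN[B1] = OUT[B0] = {a: ⊤, b: ⊤, c: ⊤, d: ⊤, e: ⊤, f: ⊤}
Applying B1's transfer function to that IN value gives OUT[B1] (row B1 above).

Answer: {a: ⊤, b: -, c: ⊤, d: ⊤, e: ⊤, f: ⊤}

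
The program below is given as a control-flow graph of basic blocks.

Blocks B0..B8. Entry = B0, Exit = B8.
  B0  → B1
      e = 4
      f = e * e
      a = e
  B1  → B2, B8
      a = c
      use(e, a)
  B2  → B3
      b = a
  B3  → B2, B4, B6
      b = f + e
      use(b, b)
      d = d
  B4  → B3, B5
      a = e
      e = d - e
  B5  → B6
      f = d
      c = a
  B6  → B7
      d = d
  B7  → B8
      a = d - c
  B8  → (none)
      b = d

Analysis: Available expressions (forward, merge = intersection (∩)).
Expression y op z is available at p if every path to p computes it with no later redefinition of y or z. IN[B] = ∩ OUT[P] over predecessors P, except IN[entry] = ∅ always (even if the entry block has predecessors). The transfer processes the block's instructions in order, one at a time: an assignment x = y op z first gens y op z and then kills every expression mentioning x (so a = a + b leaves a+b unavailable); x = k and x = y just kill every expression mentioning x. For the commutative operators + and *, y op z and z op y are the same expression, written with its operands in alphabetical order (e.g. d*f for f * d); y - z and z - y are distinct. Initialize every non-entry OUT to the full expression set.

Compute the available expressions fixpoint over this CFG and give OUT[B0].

Per-block solution:
  B0:  IN={}  OUT={e*e}
  B1:  IN={e*e}  OUT={e*e}
  B2:  IN={}  OUT={}
  B3:  IN={}  OUT={e+f}
  B4:  IN={e+f}  OUT={}
  B5:  IN={}  OUT={}
  B6:  IN={}  OUT={}
  B7:  IN={}  OUT={d-c}
  B8:  IN={}  OUT={}

B0 is the boundary node: IN[B0] = {}
Applying B0's transfer function to that IN value gives OUT[B0] (row B0 above).

Answer: {e*e}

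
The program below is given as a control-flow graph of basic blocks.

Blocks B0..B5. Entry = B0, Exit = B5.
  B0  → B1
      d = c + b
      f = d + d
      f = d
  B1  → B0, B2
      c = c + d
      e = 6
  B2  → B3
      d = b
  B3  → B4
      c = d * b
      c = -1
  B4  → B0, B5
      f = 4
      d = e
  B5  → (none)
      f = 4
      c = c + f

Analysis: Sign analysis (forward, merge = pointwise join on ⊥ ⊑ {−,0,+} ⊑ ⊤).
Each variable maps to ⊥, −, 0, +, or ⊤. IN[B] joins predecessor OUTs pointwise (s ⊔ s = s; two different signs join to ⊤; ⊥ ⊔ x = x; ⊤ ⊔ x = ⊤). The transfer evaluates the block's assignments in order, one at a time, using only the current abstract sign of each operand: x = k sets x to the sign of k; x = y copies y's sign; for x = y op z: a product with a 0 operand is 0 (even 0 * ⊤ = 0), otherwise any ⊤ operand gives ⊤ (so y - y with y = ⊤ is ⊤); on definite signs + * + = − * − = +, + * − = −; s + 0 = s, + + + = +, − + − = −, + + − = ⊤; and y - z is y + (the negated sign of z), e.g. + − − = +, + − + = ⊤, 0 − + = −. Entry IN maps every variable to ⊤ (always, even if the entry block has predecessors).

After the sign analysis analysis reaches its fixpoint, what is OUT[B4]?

Answer: {a: ⊤, b: ⊤, c: -, d: +, e: +, f: +}

Working:
Fixpoint table:
  B0: | IN=(all ⊤) | OUT=(all ⊤)
  B1: | IN=(all ⊤) | OUT={e:+; rest ⊤}
  B2: | IN={e:+; rest ⊤} | OUT={e:+; rest ⊤}
  B3: | IN={e:+; rest ⊤} | OUT={c:-, e:+; rest ⊤}
  B4: | IN={c:-, e:+; rest ⊤} | OUT={c:-, d:+, e:+, f:+; rest ⊤}
  B5: | IN={c:-, d:+, e:+, f:+; rest ⊤} | OUT={d:+, e:+, f:+; rest ⊤}

Merge at B4: IN[B4] = OUT[B3] = {a: ⊤, b: ⊤, c: -, d: ⊤, e: +, f: ⊤}
Applying B4's transfer function to that IN value gives OUT[B4] (row B4 above).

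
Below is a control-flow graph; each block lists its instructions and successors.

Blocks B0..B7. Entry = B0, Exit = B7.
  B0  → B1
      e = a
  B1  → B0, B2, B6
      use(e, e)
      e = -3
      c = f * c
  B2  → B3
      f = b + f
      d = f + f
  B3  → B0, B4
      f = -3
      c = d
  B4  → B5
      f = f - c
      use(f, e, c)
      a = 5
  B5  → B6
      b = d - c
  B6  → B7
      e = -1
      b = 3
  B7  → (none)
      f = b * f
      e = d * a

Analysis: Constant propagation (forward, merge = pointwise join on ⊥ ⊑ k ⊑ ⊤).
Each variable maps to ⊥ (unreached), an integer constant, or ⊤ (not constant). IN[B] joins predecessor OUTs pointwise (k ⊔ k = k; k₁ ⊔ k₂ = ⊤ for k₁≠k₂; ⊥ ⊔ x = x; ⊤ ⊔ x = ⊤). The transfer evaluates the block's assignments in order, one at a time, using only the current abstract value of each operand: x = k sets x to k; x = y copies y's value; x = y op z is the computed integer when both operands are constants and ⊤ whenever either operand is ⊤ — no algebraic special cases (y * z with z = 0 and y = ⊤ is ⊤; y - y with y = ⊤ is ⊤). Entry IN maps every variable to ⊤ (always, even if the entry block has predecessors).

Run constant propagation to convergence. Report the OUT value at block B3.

Fixpoint table:
  B0:  IN=(all ⊤)  OUT=(all ⊤)
  B1:  IN=(all ⊤)  OUT={e:-3; rest ⊤}
  B2:  IN={e:-3; rest ⊤}  OUT={e:-3; rest ⊤}
  B3:  IN={e:-3; rest ⊤}  OUT={e:-3, f:-3; rest ⊤}
  B4:  IN={e:-3, f:-3; rest ⊤}  OUT={a:5, e:-3; rest ⊤}
  B5:  IN={a:5, e:-3; rest ⊤}  OUT={a:5, e:-3; rest ⊤}
  B6:  IN={e:-3; rest ⊤}  OUT={b:3, e:-1; rest ⊤}
  B7:  IN={b:3, e:-1; rest ⊤}  OUT={b:3; rest ⊤}

Merge at B3: IN[B3] = OUT[B2] = {a: ⊤, b: ⊤, c: ⊤, d: ⊤, e: -3, f: ⊤}
Applying B3's transfer function to that IN value gives OUT[B3] (row B3 above).

Answer: {a: ⊤, b: ⊤, c: ⊤, d: ⊤, e: -3, f: -3}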